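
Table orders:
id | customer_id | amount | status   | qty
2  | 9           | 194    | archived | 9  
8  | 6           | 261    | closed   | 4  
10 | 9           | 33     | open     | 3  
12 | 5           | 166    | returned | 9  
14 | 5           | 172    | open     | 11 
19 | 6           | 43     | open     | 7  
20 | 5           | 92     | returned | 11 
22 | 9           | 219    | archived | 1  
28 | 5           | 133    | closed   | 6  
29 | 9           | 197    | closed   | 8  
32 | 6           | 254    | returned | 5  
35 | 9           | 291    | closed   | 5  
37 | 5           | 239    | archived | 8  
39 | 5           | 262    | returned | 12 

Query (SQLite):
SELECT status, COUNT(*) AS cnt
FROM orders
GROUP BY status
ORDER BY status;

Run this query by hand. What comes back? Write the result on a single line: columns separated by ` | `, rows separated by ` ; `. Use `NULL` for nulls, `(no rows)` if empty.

archived | 3 ; closed | 4 ; open | 3 ; returned | 4

Partition orders by status; compute COUNT(*) within each group.
  archived: ids {2, 22, 37} → COUNT(*)=3
  closed: ids {8, 28, 29, 35} → COUNT(*)=4
  open: ids {10, 14, 19} → COUNT(*)=3
  returned: ids {12, 20, 32, 39} → COUNT(*)=4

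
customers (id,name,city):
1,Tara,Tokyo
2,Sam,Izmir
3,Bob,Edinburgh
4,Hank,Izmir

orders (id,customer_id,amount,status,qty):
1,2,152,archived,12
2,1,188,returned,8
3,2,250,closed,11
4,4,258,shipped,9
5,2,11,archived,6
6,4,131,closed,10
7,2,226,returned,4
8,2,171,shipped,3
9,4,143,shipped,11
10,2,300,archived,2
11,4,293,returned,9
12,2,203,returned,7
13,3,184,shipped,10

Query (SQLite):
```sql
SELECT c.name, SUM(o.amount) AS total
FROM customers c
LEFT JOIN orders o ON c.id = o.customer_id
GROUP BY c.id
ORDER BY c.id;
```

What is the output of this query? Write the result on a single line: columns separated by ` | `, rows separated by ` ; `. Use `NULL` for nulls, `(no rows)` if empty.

Tara | 188 ; Sam | 1313 ; Bob | 184 ; Hank | 825

LEFT JOIN keeps every customers row; unmatched ones get NULL for orders columns.
Group by customers.id and compute SUM(o.amount). SUM over an all-NULL group is NULL.
  1: ids {2} → SUM(o.amount)=188
  2: ids {1, 3, 5, 7, 8, 10, 12} → SUM(o.amount)=1313
  3: ids {13} → SUM(o.amount)=184
  4: ids {4, 6, 9, 11} → SUM(o.amount)=825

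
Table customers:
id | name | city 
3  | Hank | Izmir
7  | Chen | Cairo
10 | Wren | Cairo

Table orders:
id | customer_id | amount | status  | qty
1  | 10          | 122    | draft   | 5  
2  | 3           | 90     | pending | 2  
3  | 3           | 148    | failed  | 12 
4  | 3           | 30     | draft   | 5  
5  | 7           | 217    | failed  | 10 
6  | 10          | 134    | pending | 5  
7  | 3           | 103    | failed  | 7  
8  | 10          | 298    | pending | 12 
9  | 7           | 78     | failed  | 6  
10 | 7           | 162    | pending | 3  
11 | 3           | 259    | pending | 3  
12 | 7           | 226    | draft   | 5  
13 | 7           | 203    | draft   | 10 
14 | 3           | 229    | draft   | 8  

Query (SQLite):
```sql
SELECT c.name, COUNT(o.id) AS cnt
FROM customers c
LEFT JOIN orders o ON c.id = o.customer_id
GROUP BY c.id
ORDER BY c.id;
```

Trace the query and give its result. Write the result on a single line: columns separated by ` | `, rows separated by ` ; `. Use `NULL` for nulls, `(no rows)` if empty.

Hank | 6 ; Chen | 5 ; Wren | 3

LEFT JOIN keeps every customers row; unmatched ones get NULL for orders columns.
Group by customers.id and compute COUNT(o.id). COUNT(col) of an all-NULL group is 0.
  3: ids {2, 3, 4, 7, 11, 14} → COUNT(o.id)=6
  7: ids {5, 9, 10, 12, 13} → COUNT(o.id)=5
  10: ids {1, 6, 8} → COUNT(o.id)=3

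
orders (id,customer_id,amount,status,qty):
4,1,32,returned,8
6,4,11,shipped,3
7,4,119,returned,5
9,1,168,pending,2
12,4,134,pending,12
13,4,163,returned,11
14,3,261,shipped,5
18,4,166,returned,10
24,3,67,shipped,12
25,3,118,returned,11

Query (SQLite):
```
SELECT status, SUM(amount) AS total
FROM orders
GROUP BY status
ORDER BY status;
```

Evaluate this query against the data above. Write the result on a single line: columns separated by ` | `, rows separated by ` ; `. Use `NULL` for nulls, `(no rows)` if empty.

Partition orders by status; compute SUM(amount) within each group.
  pending: ids {9, 12} → SUM(amount)=302
  returned: ids {4, 7, 13, 18, 25} → SUM(amount)=598
  shipped: ids {6, 14, 24} → SUM(amount)=339

pending | 302 ; returned | 598 ; shipped | 339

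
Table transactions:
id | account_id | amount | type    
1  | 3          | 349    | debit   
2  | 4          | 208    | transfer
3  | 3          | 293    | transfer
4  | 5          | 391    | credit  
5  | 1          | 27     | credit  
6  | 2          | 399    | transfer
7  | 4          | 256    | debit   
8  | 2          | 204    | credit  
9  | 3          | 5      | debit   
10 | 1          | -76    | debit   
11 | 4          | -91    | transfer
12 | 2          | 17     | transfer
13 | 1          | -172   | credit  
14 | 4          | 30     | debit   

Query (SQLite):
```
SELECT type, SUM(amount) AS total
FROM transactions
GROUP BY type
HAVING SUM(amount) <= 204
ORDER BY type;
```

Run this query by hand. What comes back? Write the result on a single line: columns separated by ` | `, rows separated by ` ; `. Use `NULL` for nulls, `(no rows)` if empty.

Partition transactions by type; compute SUM(amount) within each group.
HAVING: keep groups where SUM(amount) <= 204.
  credit: ids {4, 5, 8, 13} → SUM(amount)=450
  debit: ids {1, 7, 9, 10, 14} → SUM(amount)=564
  transfer: ids {2, 3, 6, 11, 12} → SUM(amount)=826

(no rows)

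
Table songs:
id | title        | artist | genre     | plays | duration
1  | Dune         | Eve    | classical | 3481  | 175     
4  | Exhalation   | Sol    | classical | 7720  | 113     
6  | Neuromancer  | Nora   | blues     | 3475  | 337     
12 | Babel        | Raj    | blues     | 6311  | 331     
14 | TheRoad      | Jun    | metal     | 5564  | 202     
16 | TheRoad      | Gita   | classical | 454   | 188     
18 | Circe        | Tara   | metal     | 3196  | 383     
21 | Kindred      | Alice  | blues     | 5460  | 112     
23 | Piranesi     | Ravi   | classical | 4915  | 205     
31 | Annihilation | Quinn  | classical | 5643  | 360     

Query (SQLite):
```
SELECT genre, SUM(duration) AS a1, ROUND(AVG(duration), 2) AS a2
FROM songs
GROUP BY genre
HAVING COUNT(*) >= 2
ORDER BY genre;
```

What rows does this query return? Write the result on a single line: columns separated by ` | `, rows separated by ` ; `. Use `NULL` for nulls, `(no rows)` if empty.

Group songs by genre.
Per group compute: SUM(duration), ROUND(AVG(duration), 2).
HAVING: drop groups with fewer than 2 rows.
  blues: ids {6, 12, 21} → SUM(duration)=780, ROUND(AVG(duration), 2)=260
  classical: ids {1, 4, 16, 23, 31} → SUM(duration)=1041, ROUND(AVG(duration), 2)=208.2
  metal: ids {14, 18} → SUM(duration)=585, ROUND(AVG(duration), 2)=292.5

blues | 780 | 260 ; classical | 1041 | 208.2 ; metal | 585 | 292.5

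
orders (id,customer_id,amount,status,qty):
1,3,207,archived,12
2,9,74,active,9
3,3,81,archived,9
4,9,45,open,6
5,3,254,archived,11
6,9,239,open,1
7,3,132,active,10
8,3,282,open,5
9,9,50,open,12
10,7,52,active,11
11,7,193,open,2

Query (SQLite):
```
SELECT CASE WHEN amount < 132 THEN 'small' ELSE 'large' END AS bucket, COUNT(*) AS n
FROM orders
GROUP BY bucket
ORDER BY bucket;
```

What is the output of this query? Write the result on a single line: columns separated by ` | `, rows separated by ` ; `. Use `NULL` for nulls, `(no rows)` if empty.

Bucket rows by amount < 132 → 'small' else 'large'; count each bucket.

large | 6 ; small | 5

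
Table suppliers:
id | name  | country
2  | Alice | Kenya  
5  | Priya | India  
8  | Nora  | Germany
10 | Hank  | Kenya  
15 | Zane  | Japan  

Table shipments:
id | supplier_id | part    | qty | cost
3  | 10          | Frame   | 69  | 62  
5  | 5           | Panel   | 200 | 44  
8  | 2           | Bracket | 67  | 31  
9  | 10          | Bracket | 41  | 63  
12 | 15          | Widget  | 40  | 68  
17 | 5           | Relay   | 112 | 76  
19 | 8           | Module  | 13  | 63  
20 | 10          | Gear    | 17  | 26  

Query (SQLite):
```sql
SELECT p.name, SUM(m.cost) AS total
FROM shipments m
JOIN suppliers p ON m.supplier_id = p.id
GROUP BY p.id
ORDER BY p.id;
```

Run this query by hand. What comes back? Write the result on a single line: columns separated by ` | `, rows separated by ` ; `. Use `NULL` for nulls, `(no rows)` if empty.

Join each shipments row to its suppliers via supplier_id.
Group joined rows by suppliers.id; compute SUM(m.cost) per group.
  2: ids {8} → SUM(m.cost)=31
  5: ids {5, 17} → SUM(m.cost)=120
  8: ids {19} → SUM(m.cost)=63
  10: ids {3, 9, 20} → SUM(m.cost)=151
  15: ids {12} → SUM(m.cost)=68

Alice | 31 ; Priya | 120 ; Nora | 63 ; Hank | 151 ; Zane | 68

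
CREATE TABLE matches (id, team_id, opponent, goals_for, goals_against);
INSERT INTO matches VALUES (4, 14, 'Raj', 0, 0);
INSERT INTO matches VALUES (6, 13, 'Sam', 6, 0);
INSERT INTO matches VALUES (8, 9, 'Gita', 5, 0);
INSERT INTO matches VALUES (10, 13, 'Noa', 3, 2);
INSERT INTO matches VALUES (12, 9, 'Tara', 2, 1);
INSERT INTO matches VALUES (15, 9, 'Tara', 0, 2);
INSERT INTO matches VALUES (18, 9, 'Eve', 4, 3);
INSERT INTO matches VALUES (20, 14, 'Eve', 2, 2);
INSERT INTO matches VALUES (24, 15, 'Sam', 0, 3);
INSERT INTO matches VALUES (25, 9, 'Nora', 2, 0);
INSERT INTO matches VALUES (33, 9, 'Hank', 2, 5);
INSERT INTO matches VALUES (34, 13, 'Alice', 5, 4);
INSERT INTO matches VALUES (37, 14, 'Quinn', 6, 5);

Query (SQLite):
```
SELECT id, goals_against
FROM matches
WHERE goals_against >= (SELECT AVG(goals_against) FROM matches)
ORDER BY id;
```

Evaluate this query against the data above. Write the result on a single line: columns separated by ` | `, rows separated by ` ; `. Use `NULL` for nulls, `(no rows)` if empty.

18 | 3 ; 24 | 3 ; 33 | 5 ; 34 | 4 ; 37 | 5

Scalar subquery: AVG(goals_against) over all matches rows = 2.076923 (≈; comparison uses full precision).
Keep rows where goals_against >= that value.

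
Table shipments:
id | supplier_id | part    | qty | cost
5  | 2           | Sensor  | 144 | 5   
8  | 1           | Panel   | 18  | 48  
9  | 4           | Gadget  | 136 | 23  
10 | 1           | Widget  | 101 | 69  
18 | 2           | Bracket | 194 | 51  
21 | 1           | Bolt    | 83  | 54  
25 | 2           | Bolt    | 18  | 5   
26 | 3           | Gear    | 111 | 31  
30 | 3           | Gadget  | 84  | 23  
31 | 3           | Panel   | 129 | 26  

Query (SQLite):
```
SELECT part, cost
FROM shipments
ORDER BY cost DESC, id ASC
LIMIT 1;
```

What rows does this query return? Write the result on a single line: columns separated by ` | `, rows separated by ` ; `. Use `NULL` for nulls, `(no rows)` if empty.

Sort by cost desc, tiebreak id asc: (69, id=10), (54, id=21), (51, id=18), (48, id=8) …. Take first 1.

Widget | 69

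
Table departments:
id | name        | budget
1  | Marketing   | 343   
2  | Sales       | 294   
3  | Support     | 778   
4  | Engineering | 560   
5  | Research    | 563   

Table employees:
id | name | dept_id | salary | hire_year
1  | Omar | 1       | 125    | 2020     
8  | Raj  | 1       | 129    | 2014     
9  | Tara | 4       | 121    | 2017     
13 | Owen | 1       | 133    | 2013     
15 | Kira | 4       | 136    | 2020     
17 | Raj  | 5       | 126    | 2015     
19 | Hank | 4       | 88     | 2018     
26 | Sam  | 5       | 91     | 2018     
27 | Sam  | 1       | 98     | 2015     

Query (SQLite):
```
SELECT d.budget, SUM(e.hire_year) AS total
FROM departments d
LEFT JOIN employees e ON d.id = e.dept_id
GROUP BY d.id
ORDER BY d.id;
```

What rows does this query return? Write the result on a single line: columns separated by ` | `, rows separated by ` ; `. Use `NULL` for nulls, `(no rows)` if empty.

343 | 8062 ; 294 | NULL ; 778 | NULL ; 560 | 6055 ; 563 | 4033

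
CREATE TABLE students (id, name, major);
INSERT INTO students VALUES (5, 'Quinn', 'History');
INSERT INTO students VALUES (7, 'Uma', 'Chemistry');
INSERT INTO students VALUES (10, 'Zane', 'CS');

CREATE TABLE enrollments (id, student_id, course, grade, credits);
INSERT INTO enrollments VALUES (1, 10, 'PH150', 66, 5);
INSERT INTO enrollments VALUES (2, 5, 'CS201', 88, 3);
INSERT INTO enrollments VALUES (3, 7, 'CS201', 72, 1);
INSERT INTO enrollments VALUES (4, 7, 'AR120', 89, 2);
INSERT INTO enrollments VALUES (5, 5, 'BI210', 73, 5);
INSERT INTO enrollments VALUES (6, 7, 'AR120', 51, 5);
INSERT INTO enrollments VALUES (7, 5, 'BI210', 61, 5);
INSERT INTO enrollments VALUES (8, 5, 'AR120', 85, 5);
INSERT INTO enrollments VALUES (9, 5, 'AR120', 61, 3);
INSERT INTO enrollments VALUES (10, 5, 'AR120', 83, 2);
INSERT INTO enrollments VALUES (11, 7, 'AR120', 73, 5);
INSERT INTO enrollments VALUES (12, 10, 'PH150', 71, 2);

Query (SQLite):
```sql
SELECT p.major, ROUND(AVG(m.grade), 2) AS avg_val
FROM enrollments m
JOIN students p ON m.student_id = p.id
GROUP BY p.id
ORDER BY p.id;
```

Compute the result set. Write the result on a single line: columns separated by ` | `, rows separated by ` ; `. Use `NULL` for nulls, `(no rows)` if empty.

Join each enrollments row to its students via student_id.
Group joined rows by students.id; compute ROUND(AVG(m.grade), 2) per group.
  5: ids {2, 5, 7, 8, 9, 10} → ROUND(AVG(m.grade), 2)=75.17
  7: ids {3, 4, 6, 11} → ROUND(AVG(m.grade), 2)=71.25
  10: ids {1, 12} → ROUND(AVG(m.grade), 2)=68.5

History | 75.17 ; Chemistry | 71.25 ; CS | 68.5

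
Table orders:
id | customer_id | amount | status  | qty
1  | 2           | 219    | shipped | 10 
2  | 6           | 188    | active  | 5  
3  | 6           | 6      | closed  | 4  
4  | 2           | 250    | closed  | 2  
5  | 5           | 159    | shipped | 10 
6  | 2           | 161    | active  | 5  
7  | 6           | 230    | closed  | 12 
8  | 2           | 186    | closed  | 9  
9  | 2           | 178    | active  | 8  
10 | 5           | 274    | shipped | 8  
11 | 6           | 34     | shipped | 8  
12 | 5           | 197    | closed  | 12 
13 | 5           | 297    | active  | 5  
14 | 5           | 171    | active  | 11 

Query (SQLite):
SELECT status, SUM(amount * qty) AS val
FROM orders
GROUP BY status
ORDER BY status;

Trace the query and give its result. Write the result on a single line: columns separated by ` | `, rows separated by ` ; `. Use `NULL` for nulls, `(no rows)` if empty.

For each row compute amount * qty.
Group by status; take SUM of the expression per group.
  active: ids {2, 6, 9, 13, 14} → SUM(amount * qty)=6535
  closed: ids {3, 4, 7, 8, 12} → SUM(amount * qty)=7322
  shipped: ids {1, 5, 10, 11} → SUM(amount * qty)=6244

active | 6535 ; closed | 7322 ; shipped | 6244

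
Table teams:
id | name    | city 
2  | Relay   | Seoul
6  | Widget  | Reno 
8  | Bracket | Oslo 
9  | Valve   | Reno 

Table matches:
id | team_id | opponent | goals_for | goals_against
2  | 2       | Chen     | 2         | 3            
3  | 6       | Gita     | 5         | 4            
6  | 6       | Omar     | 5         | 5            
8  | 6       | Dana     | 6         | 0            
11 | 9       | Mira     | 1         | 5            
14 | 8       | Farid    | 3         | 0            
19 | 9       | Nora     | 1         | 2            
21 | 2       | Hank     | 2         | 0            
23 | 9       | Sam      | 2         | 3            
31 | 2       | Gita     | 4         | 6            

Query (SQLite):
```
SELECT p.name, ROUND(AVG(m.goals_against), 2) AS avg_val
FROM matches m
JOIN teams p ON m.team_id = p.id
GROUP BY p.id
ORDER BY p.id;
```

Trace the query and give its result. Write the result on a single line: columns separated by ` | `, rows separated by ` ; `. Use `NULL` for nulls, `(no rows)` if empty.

Relay | 3 ; Widget | 3 ; Bracket | 0 ; Valve | 3.33

Join each matches row to its teams via team_id.
Group joined rows by teams.id; compute ROUND(AVG(m.goals_against), 2) per group.
  2: ids {2, 21, 31} → ROUND(AVG(m.goals_against), 2)=3
  6: ids {3, 6, 8} → ROUND(AVG(m.goals_against), 2)=3
  8: ids {14} → ROUND(AVG(m.goals_against), 2)=0
  9: ids {11, 19, 23} → ROUND(AVG(m.goals_against), 2)=3.33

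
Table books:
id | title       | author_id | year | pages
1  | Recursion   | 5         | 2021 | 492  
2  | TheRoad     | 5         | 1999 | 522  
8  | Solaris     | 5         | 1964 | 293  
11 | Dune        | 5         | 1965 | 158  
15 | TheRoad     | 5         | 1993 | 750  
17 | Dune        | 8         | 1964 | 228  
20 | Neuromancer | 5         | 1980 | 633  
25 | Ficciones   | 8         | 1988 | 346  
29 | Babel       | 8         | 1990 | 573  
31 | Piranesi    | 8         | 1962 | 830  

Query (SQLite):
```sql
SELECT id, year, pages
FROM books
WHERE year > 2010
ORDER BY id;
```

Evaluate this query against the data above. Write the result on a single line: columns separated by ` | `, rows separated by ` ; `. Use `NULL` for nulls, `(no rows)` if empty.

year > 2010: ids {1}

1 | 2021 | 492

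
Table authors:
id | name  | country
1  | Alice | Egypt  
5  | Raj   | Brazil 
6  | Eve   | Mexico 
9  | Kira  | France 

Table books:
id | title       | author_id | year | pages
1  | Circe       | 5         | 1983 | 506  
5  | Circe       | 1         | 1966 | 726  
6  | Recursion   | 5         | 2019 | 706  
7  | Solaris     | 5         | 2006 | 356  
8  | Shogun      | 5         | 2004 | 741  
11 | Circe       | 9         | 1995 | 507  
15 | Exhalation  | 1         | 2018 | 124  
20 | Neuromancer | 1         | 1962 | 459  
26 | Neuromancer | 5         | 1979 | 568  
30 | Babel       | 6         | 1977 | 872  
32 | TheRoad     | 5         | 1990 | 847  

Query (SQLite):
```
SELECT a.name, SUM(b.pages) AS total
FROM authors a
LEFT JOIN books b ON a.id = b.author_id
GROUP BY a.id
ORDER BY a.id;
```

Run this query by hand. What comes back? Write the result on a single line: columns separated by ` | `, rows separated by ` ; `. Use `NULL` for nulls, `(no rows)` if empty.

Alice | 1309 ; Raj | 3724 ; Eve | 872 ; Kira | 507

LEFT JOIN keeps every authors row; unmatched ones get NULL for books columns.
Group by authors.id and compute SUM(b.pages). SUM over an all-NULL group is NULL.
  1: ids {5, 15, 20} → SUM(b.pages)=1309
  5: ids {1, 6, 7, 8, 26, 32} → SUM(b.pages)=3724
  6: ids {30} → SUM(b.pages)=872
  9: ids {11} → SUM(b.pages)=507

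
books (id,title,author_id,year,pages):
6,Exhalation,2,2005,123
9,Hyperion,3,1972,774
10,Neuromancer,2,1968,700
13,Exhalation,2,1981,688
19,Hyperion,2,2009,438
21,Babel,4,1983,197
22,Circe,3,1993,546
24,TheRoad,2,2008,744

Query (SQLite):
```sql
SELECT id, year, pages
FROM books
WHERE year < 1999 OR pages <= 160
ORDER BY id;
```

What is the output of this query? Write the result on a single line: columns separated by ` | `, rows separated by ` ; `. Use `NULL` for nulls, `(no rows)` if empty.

6 | 2005 | 123 ; 9 | 1972 | 774 ; 10 | 1968 | 700 ; 13 | 1981 | 688 ; 21 | 1983 | 197 ; 22 | 1993 | 546

year < 1999: ids {9, 10, 13, 21, 22}
pages <= 160: ids {6}
Combine with OR.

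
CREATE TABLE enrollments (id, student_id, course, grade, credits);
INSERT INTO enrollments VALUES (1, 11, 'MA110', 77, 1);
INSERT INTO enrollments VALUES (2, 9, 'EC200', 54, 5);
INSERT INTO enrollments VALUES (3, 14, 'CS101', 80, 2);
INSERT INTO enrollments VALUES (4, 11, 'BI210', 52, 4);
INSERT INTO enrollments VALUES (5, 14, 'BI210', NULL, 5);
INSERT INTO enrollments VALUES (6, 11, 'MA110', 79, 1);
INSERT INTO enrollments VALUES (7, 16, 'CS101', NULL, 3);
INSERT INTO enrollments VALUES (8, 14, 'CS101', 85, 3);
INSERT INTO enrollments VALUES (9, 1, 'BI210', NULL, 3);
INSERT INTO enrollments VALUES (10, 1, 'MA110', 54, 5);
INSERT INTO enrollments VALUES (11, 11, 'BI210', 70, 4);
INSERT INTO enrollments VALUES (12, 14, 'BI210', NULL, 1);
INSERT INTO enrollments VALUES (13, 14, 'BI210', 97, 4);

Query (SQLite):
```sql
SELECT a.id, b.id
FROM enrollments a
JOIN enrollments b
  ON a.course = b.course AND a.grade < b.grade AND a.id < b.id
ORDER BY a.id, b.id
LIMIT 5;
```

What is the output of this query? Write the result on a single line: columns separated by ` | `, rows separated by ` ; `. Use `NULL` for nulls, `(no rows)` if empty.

Pairs (a,b) with same course, a.grade < b.grade, a.id < b.id.
course groups: BI210:{4,5,9,11,12,13} CS101:{3,7,8} EC200:{2} MA110:{1,6,10}
Ordered by (a.id, b.id); first 5.

1 | 6 ; 3 | 8 ; 4 | 11 ; 4 | 13 ; 11 | 13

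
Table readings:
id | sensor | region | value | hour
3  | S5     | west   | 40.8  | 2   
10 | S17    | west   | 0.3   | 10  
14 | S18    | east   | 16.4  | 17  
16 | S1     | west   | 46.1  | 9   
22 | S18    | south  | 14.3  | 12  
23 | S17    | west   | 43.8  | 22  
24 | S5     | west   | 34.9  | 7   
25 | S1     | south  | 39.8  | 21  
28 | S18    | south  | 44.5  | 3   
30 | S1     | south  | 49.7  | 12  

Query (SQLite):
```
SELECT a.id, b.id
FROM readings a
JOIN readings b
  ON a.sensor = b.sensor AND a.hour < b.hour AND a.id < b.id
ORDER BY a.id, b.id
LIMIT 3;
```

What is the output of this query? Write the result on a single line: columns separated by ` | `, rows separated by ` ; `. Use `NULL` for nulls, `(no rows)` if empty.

Pairs (a,b) with same sensor, a.hour < b.hour, a.id < b.id.
sensor groups: S1:{16,25,30} S17:{10,23} S18:{14,22,28} S5:{3,24}
Ordered by (a.id, b.id); first 3.

3 | 24 ; 10 | 23 ; 16 | 25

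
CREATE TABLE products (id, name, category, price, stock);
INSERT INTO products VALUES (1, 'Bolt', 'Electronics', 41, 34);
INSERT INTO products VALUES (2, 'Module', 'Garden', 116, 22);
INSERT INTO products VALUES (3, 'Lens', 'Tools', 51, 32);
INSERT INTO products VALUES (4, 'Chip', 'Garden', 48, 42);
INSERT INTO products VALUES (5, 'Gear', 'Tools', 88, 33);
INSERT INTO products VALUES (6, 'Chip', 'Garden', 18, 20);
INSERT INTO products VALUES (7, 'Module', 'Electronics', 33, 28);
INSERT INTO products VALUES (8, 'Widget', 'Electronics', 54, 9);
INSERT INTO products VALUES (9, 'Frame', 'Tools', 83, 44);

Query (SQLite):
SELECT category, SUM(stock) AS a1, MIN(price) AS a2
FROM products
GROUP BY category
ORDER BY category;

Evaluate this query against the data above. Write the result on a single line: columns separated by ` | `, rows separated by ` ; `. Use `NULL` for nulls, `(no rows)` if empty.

Electronics | 71 | 33 ; Garden | 84 | 18 ; Tools | 109 | 51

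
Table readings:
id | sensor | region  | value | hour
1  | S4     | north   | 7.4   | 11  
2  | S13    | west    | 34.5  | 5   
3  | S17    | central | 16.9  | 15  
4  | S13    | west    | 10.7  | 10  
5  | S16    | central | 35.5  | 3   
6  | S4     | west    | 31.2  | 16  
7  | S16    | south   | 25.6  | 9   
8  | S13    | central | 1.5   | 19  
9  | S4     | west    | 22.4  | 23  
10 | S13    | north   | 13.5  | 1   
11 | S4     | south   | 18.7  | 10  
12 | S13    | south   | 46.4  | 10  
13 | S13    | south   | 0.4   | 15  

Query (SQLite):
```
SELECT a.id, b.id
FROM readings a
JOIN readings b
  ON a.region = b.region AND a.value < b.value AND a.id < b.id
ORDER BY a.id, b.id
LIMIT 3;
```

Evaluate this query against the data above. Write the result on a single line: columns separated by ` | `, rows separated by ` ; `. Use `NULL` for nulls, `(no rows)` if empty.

Pairs (a,b) with same region, a.value < b.value, a.id < b.id.
region groups: central:{3,5,8} north:{1,10} south:{7,11,12,13} west:{2,4,6,9}
Ordered by (a.id, b.id); first 3.

1 | 10 ; 3 | 5 ; 4 | 6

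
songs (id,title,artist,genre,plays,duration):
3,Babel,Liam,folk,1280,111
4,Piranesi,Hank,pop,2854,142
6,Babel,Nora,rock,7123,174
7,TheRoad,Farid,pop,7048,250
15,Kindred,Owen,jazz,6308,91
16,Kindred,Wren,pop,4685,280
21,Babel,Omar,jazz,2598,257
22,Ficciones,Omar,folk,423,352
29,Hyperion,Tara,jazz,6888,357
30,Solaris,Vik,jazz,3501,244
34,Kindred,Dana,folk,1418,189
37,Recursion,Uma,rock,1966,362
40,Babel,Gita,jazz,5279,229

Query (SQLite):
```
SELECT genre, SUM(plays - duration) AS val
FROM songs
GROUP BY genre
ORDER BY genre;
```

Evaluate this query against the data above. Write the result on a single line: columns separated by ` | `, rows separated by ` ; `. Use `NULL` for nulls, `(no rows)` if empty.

folk | 2469 ; jazz | 23396 ; pop | 13915 ; rock | 8553

For each row compute plays - duration.
Group by genre; take SUM of the expression per group.
  folk: ids {3, 22, 34} → SUM(plays - duration)=2469
  jazz: ids {15, 21, 29, 30, 40} → SUM(plays - duration)=23396
  pop: ids {4, 7, 16} → SUM(plays - duration)=13915
  rock: ids {6, 37} → SUM(plays - duration)=8553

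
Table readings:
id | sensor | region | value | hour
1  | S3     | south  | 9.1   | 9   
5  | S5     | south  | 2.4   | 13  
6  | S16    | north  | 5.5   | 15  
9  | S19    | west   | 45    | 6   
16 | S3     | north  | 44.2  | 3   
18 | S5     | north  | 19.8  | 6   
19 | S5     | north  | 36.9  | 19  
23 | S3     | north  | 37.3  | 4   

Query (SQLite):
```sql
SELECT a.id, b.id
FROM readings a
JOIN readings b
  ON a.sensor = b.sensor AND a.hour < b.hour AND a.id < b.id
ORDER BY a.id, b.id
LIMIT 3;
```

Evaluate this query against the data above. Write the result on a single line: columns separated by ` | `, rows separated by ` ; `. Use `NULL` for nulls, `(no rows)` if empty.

5 | 19 ; 16 | 23 ; 18 | 19

Pairs (a,b) with same sensor, a.hour < b.hour, a.id < b.id.
sensor groups: S16:{6} S19:{9} S3:{1,16,23} S5:{5,18,19}
Ordered by (a.id, b.id); first 3.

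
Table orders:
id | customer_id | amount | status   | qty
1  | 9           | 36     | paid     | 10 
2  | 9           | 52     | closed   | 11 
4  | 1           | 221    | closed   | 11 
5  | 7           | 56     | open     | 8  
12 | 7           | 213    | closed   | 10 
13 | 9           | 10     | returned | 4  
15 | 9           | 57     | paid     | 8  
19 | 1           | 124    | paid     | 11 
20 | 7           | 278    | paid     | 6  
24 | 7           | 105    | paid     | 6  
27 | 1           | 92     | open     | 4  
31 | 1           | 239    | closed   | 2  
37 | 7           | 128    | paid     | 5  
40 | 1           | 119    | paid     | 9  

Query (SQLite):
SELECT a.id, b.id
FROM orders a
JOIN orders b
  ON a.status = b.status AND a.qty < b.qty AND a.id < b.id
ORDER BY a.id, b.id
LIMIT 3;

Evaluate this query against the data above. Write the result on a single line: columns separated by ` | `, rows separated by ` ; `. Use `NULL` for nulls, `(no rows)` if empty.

1 | 19 ; 15 | 19 ; 15 | 40

Pairs (a,b) with same status, a.qty < b.qty, a.id < b.id.
status groups: closed:{2,4,12,31} open:{5,27} paid:{1,15,19,20,24,37,40} returned:{13}
Ordered by (a.id, b.id); first 3.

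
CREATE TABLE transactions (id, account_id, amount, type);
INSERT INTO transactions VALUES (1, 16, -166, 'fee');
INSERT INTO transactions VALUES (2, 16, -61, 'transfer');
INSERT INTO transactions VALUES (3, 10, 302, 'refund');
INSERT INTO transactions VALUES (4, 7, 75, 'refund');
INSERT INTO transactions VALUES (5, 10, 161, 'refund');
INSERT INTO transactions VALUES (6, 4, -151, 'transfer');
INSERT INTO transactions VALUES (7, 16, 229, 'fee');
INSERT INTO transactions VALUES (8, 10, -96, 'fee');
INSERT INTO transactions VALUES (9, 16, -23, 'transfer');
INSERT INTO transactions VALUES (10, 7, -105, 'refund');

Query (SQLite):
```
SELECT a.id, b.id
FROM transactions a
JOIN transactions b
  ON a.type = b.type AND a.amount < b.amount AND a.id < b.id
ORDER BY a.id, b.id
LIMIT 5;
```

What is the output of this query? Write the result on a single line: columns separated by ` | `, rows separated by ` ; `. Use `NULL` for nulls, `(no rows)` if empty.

Pairs (a,b) with same type, a.amount < b.amount, a.id < b.id.
type groups: fee:{1,7,8} refund:{3,4,5,10} transfer:{2,6,9}
Ordered by (a.id, b.id); first 5.

1 | 7 ; 1 | 8 ; 2 | 9 ; 4 | 5 ; 6 | 9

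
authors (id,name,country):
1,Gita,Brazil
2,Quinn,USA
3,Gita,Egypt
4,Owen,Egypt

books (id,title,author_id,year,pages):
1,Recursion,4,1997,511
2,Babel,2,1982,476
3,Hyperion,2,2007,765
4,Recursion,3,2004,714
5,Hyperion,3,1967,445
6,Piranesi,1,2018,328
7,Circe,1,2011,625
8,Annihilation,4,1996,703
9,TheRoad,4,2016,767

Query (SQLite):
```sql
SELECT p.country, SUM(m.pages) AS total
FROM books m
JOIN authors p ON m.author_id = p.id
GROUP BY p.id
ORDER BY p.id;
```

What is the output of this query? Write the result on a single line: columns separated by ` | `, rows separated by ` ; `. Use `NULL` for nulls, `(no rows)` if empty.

Brazil | 953 ; USA | 1241 ; Egypt | 1159 ; Egypt | 1981

Join each books row to its authors via author_id.
Group joined rows by authors.id; compute SUM(m.pages) per group.
  1: ids {6, 7} → SUM(m.pages)=953
  2: ids {2, 3} → SUM(m.pages)=1241
  3: ids {4, 5} → SUM(m.pages)=1159
  4: ids {1, 8, 9} → SUM(m.pages)=1981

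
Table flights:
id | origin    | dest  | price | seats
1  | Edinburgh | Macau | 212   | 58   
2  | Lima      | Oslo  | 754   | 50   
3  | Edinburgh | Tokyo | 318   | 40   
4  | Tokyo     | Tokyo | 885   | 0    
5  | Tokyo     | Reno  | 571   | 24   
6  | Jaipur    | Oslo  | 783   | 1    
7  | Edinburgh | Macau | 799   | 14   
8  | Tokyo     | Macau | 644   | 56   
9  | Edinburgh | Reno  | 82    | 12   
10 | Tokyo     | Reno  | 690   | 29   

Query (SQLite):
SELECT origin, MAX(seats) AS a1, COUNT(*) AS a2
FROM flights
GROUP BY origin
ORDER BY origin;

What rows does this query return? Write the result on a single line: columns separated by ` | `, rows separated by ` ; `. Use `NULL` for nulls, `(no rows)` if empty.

Edinburgh | 58 | 4 ; Jaipur | 1 | 1 ; Lima | 50 | 1 ; Tokyo | 56 | 4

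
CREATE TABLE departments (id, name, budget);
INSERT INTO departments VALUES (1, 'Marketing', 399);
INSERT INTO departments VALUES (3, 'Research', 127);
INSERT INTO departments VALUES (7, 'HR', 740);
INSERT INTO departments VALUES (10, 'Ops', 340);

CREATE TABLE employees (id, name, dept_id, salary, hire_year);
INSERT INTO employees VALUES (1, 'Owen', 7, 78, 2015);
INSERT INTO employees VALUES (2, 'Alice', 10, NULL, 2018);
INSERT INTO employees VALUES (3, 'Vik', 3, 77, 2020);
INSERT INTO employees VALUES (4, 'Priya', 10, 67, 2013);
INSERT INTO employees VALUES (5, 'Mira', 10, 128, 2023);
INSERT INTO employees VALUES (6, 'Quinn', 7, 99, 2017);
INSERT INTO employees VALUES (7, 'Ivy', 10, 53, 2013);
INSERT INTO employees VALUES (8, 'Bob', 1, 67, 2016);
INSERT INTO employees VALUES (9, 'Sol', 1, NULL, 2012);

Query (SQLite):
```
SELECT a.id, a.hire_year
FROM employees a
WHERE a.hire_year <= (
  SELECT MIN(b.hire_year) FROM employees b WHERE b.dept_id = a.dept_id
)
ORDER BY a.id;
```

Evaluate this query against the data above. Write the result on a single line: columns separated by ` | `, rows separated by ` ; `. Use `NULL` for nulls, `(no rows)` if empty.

1 | 2015 ; 3 | 2020 ; 4 | 2013 ; 7 | 2013 ; 9 | 2012

For each employees row a, compute MIN(hire_year) over rows sharing a.dept_id.
Keep row a if a.hire_year <= that per-group MIN.
  dept_id=1: MIN(hire_year) = 2012
  dept_id=3: MIN(hire_year) = 2020
  dept_id=7: MIN(hire_year) = 2015
  dept_id=10: MIN(hire_year) = 2013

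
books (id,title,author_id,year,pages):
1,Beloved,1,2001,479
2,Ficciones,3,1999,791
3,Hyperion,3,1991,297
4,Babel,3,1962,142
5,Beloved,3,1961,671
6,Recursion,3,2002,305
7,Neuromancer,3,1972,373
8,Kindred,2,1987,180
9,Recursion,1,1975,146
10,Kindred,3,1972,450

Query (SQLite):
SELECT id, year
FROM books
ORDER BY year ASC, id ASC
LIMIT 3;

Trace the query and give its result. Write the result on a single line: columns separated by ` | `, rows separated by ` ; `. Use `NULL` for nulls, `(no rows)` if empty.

Sort by year asc, tiebreak id asc: (1961, id=5), (1962, id=4), (1972, id=7), (1972, id=10), (1975, id=9), (1987, id=8) …. Take first 3.

5 | 1961 ; 4 | 1962 ; 7 | 1972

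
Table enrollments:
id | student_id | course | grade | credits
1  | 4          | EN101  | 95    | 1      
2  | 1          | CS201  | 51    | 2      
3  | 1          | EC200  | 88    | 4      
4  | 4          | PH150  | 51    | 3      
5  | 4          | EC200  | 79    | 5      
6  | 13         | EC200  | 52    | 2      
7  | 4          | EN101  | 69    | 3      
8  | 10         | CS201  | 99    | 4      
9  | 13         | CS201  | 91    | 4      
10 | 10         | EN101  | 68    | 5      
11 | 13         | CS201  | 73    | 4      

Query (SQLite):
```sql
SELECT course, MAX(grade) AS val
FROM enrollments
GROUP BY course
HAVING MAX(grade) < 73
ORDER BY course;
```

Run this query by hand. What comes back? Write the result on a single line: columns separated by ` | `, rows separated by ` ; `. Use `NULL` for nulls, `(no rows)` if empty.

PH150 | 51

Partition enrollments by course; compute MAX(grade) within each group.
HAVING: keep groups where MAX(grade) < 73.
  CS201: ids {2, 8, 9, 11} → MAX(grade)=99
  EC200: ids {3, 5, 6} → MAX(grade)=88
  EN101: ids {1, 7, 10} → MAX(grade)=95
  PH150: ids {4} → MAX(grade)=51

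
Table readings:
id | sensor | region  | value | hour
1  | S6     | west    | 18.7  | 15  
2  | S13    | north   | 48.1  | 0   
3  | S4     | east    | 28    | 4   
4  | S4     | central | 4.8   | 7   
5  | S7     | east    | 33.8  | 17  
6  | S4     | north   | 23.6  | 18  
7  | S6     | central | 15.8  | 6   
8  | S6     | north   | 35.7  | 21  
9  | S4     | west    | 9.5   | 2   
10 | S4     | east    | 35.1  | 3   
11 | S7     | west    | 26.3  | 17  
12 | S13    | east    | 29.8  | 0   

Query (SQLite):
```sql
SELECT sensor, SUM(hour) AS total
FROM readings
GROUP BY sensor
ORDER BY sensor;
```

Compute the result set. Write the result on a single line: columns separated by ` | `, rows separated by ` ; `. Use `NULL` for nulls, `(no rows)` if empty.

S13 | 0 ; S4 | 34 ; S6 | 42 ; S7 | 34

Partition readings by sensor; compute SUM(hour) within each group.
  S13: ids {2, 12} → SUM(hour)=0
  S4: ids {3, 4, 6, 9, 10} → SUM(hour)=34
  S6: ids {1, 7, 8} → SUM(hour)=42
  S7: ids {5, 11} → SUM(hour)=34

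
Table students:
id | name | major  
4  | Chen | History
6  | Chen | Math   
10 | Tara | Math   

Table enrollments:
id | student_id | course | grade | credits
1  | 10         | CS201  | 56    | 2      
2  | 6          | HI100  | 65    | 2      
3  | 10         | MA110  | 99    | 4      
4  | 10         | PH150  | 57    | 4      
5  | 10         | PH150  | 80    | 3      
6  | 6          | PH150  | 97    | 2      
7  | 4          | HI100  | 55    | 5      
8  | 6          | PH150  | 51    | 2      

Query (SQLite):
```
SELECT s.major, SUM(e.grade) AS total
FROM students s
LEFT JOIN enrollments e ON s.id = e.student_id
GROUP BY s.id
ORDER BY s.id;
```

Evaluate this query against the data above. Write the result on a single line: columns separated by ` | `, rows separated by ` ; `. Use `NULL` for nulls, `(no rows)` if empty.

History | 55 ; Math | 213 ; Math | 292

LEFT JOIN keeps every students row; unmatched ones get NULL for enrollments columns.
Group by students.id and compute SUM(e.grade). SUM over an all-NULL group is NULL.
  4: ids {7} → SUM(e.grade)=55
  6: ids {2, 6, 8} → SUM(e.grade)=213
  10: ids {1, 3, 4, 5} → SUM(e.grade)=292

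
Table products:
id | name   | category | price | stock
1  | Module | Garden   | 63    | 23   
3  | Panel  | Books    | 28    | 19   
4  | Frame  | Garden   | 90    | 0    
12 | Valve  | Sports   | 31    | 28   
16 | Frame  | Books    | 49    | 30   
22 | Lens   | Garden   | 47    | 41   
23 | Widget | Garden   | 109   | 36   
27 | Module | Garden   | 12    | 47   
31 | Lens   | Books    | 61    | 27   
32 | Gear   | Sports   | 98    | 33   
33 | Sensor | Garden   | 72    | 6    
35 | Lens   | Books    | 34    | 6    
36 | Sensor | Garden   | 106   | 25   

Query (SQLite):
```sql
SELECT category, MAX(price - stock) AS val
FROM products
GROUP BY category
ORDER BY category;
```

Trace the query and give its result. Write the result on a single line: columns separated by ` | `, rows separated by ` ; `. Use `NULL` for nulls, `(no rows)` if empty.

Books | 34 ; Garden | 90 ; Sports | 65

For each row compute price - stock.
Group by category; take MAX of the expression per group.
  Books: ids {3, 16, 31, 35} → MAX(price - stock)=34
  Garden: ids {1, 4, 22, 23, 27, 33, 36} → MAX(price - stock)=90
  Sports: ids {12, 32} → MAX(price - stock)=65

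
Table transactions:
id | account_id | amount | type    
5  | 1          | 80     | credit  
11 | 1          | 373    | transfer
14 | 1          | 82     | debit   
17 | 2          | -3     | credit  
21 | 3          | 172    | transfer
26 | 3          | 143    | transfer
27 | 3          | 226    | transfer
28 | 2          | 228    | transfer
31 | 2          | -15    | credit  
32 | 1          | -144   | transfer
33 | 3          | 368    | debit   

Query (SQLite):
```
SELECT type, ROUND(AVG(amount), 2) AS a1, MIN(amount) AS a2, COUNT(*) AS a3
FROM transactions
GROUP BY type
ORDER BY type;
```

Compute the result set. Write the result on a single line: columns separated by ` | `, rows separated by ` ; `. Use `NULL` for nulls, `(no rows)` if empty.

Group transactions by type.
Per group compute: ROUND(AVG(amount), 2), MIN(amount), COUNT(*).
  credit: ids {5, 17, 31} → ROUND(AVG(amount), 2)=20.67, MIN(amount)=-15, COUNT(*)=3
  debit: ids {14, 33} → ROUND(AVG(amount), 2)=225, MIN(amount)=82, COUNT(*)=2
  transfer: ids {11, 21, 26, 27, 28, 32} → ROUND(AVG(amount), 2)=166.33, MIN(amount)=-144, COUNT(*)=6

credit | 20.67 | -15 | 3 ; debit | 225 | 82 | 2 ; transfer | 166.33 | -144 | 6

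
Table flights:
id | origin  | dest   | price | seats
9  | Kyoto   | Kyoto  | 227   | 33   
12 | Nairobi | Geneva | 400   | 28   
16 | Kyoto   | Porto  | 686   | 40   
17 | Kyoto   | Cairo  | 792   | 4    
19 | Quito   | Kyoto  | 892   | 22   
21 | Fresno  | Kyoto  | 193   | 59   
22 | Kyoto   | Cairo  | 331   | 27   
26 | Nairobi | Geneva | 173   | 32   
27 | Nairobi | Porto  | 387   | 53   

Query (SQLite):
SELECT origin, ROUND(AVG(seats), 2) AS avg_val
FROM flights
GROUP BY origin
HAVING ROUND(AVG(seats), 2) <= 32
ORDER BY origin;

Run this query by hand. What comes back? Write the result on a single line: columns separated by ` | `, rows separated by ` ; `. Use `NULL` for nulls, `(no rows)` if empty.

Partition flights by origin; compute ROUND(AVG(seats), 2) within each group.
HAVING: keep groups where ROUND(AVG(seats), 2) <= 32.
  Fresno: ids {21} → ROUND(AVG(seats), 2)=59
  Kyoto: ids {9, 16, 17, 22} → ROUND(AVG(seats), 2)=26
  Nairobi: ids {12, 26, 27} → ROUND(AVG(seats), 2)=37.67
  Quito: ids {19} → ROUND(AVG(seats), 2)=22

Kyoto | 26 ; Quito | 22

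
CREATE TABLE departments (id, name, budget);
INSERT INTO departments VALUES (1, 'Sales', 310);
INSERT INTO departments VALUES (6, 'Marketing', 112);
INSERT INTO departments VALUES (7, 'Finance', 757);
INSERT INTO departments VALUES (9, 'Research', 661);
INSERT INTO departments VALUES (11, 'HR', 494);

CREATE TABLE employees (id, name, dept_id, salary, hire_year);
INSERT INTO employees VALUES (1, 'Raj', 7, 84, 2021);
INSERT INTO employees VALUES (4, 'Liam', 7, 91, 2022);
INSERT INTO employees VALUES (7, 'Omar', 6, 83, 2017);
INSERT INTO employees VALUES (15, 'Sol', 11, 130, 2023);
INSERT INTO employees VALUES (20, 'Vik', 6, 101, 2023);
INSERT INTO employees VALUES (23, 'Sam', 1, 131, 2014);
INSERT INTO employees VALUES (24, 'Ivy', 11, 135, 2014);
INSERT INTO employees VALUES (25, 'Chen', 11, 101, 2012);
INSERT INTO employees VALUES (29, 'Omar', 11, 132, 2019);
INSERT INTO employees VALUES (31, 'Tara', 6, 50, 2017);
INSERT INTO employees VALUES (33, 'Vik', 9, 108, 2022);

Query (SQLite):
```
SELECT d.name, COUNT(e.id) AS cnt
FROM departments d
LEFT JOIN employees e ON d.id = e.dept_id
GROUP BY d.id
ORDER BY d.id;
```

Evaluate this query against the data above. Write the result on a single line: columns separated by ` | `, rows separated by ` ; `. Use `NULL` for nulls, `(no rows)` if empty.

Sales | 1 ; Marketing | 3 ; Finance | 2 ; Research | 1 ; HR | 4

LEFT JOIN keeps every departments row; unmatched ones get NULL for employees columns.
Group by departments.id and compute COUNT(e.id). COUNT(col) of an all-NULL group is 0.
  1: ids {23} → COUNT(e.id)=1
  6: ids {7, 20, 31} → COUNT(e.id)=3
  7: ids {1, 4} → COUNT(e.id)=2
  9: ids {33} → COUNT(e.id)=1
  11: ids {15, 24, 25, 29} → COUNT(e.id)=4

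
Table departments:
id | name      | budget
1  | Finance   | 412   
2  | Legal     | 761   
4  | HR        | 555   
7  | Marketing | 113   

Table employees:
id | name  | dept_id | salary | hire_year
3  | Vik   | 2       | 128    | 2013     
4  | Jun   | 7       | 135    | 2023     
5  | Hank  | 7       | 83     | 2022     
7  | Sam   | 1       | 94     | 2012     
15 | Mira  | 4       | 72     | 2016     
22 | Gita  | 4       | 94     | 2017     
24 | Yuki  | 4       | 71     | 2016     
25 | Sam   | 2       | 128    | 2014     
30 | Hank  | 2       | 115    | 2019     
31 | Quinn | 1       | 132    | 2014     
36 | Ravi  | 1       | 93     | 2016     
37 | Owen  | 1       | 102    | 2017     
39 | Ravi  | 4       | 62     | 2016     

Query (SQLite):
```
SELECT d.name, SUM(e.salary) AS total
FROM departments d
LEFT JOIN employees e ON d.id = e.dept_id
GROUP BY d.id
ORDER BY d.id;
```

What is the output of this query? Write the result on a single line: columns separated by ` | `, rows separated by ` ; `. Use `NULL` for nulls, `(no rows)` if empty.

Finance | 421 ; Legal | 371 ; HR | 299 ; Marketing | 218

LEFT JOIN keeps every departments row; unmatched ones get NULL for employees columns.
Group by departments.id and compute SUM(e.salary). SUM over an all-NULL group is NULL.
  1: ids {7, 31, 36, 37} → SUM(e.salary)=421
  2: ids {3, 25, 30} → SUM(e.salary)=371
  4: ids {15, 22, 24, 39} → SUM(e.salary)=299
  7: ids {4, 5} → SUM(e.salary)=218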